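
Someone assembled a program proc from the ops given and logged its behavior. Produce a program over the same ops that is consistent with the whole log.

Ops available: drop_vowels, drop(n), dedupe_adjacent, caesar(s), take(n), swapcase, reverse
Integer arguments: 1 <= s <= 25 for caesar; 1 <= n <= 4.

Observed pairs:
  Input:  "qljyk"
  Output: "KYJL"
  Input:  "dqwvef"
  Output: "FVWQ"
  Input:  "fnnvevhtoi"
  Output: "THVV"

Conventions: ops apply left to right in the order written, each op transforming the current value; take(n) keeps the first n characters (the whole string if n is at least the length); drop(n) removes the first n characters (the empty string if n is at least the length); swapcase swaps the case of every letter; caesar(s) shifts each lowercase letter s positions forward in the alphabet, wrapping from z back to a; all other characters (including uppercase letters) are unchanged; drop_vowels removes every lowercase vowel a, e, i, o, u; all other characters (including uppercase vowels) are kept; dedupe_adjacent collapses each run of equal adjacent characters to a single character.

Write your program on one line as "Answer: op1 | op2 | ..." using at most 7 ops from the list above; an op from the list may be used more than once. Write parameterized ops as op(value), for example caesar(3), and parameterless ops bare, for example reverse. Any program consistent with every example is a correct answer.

drop_vowels | caesar(19) | reverse | caesar(7) | take(4) | swapcase

Check, running the answer program on each example:
  "qljyk" -> "qljyk" -> "jecrd" -> "drcej" -> "kyjlq" -> "kyjl" -> "KYJL"
  "dqwvef" -> "dqwvf" -> "wjpoy" -> "yopjw" -> "fvwqd" -> "fvwq" -> "FVWQ"
  "fnnvevhtoi" -> "fnnvvht" -> "yggooam" -> "maooggy" -> "thvvnnf" -> "thvv" -> "THVV"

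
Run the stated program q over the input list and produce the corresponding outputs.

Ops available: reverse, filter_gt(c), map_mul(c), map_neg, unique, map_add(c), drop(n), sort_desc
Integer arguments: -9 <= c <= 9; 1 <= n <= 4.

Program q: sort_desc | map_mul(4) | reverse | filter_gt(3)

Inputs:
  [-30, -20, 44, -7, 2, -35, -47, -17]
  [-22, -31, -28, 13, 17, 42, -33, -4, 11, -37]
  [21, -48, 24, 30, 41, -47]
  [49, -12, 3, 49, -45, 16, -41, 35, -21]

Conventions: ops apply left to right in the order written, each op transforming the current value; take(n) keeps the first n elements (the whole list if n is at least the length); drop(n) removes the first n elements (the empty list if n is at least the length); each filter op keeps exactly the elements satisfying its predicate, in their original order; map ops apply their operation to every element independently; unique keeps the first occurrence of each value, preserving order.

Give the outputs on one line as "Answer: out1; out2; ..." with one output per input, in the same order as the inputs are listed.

[8, 176]; [44, 52, 68, 168]; [84, 96, 120, 164]; [12, 64, 140, 196, 196]

Execution, op by op:
  [-30, -20, 44, -7, 2, -35, -47, -17] -> [44, 2, -7, -17, -20, -30, -35, -47] -> [176, 8, -28, -68, -80, -120, -140, -188] -> [-188, -140, -120, -80, -68, -28, 8, 176] -> [8, 176]
  [-22, -31, -28, 13, 17, 42, -33, -4, 11, -37] -> [42, 17, 13, 11, -4, -22, -28, -31, -33, -37] -> [168, 68, 52, 44, -16, -88, -112, -124, -132, -148] -> [-148, -132, -124, -112, -88, -16, 44, 52, 68, 168] -> [44, 52, 68, 168]
  [21, -48, 24, 30, 41, -47] -> [41, 30, 24, 21, -47, -48] -> [164, 120, 96, 84, -188, -192] -> [-192, -188, 84, 96, 120, 164] -> [84, 96, 120, 164]
  [49, -12, 3, 49, -45, 16, -41, 35, -21] -> [49, 49, 35, 16, 3, -12, -21, -41, -45] -> [196, 196, 140, 64, 12, -48, -84, -164, -180] -> [-180, -164, -84, -48, 12, 64, 140, 196, 196] -> [12, 64, 140, 196, 196]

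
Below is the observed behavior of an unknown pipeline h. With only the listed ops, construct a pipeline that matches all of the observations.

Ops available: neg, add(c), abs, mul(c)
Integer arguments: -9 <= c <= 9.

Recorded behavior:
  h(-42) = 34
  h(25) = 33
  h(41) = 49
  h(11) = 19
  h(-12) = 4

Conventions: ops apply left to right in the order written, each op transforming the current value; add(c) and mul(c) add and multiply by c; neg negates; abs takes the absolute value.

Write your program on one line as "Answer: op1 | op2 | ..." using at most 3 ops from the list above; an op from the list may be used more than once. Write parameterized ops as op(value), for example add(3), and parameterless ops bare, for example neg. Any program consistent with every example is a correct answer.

add(6) | add(2) | abs

Check, running the answer program on each example:
  -42 -> -36 -> -34 -> 34
  25 -> 31 -> 33 -> 33
  41 -> 47 -> 49 -> 49
  11 -> 17 -> 19 -> 19
  -12 -> -6 -> -4 -> 4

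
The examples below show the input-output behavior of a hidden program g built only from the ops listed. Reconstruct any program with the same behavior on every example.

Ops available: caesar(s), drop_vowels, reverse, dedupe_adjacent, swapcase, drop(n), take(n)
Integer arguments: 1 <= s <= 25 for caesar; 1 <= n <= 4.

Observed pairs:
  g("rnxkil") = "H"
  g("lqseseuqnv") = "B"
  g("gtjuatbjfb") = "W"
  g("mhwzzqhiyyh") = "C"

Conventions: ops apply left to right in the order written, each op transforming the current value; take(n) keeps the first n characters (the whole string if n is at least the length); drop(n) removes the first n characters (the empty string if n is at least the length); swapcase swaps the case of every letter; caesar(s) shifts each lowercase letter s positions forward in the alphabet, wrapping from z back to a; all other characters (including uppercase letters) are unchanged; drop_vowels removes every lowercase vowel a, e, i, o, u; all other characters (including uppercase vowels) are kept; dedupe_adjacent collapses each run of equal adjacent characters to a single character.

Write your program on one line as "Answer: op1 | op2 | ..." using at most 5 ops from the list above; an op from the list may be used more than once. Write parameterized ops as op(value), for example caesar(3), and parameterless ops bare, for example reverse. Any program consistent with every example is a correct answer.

dedupe_adjacent | drop_vowels | take(1) | caesar(16) | swapcase

Check, running the answer program on each example:
  "rnxkil" -> "rnxkil" -> "rnxkl" -> "r" -> "h" -> "H"
  "lqseseuqnv" -> "lqseseuqnv" -> "lqssqnv" -> "l" -> "b" -> "B"
  "gtjuatbjfb" -> "gtjuatbjfb" -> "gtjtbjfb" -> "g" -> "w" -> "W"
  "mhwzzqhiyyh" -> "mhwzqhiyh" -> "mhwzqhyh" -> "m" -> "c" -> "C"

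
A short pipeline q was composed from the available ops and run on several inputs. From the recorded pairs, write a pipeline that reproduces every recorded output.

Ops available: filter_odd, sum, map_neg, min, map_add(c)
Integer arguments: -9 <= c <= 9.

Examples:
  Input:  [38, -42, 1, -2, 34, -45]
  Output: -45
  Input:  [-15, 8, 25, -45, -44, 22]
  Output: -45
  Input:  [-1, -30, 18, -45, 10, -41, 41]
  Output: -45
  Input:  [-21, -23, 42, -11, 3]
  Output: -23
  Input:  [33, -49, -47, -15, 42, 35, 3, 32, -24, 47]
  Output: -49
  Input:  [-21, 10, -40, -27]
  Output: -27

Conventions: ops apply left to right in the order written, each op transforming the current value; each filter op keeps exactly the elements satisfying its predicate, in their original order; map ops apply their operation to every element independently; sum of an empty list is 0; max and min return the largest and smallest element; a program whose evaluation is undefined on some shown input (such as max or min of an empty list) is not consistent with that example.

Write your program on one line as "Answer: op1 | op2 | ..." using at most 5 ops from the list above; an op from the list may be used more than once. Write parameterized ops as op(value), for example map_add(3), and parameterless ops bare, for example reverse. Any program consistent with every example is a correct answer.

map_neg | filter_odd | map_neg | min

Check, running the answer program on each example:
  [38, -42, 1, -2, 34, -45] -> [-38, 42, -1, 2, -34, 45] -> [-1, 45] -> [1, -45] -> -45
  [-15, 8, 25, -45, -44, 22] -> [15, -8, -25, 45, 44, -22] -> [15, -25, 45] -> [-15, 25, -45] -> -45
  [-1, -30, 18, -45, 10, -41, 41] -> [1, 30, -18, 45, -10, 41, -41] -> [1, 45, 41, -41] -> [-1, -45, -41, 41] -> -45
  [-21, -23, 42, -11, 3] -> [21, 23, -42, 11, -3] -> [21, 23, 11, -3] -> [-21, -23, -11, 3] -> -23
  [33, -49, -47, -15, 42, 35, 3, 32, -24, 47] -> [-33, 49, 47, 15, -42, -35, -3, -32, 24, -47] -> [-33, 49, 47, 15, -35, -3, -47] -> [33, -49, -47, -15, 35, 3, 47] -> -49
  [-21, 10, -40, -27] -> [21, -10, 40, 27] -> [21, 27] -> [-21, -27] -> -27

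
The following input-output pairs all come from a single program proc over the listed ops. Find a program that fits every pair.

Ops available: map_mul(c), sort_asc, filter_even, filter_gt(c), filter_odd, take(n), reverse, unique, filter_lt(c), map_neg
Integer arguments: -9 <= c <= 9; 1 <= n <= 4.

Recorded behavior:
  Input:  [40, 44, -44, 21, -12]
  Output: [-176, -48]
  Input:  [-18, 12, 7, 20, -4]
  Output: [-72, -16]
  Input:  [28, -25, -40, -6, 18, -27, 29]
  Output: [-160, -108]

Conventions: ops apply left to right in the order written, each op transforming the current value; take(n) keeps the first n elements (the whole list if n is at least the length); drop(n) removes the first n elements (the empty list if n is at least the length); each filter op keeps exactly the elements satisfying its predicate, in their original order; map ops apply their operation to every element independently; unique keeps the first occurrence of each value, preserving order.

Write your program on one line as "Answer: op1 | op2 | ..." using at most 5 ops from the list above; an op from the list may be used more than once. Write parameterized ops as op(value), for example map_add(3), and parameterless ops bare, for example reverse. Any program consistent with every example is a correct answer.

map_neg | map_mul(4) | map_neg | sort_asc | take(2)

Check, running the answer program on each example:
  [40, 44, -44, 21, -12] -> [-40, -44, 44, -21, 12] -> [-160, -176, 176, -84, 48] -> [160, 176, -176, 84, -48] -> [-176, -48, 84, 160, 176] -> [-176, -48]
  [-18, 12, 7, 20, -4] -> [18, -12, -7, -20, 4] -> [72, -48, -28, -80, 16] -> [-72, 48, 28, 80, -16] -> [-72, -16, 28, 48, 80] -> [-72, -16]
  [28, -25, -40, -6, 18, -27, 29] -> [-28, 25, 40, 6, -18, 27, -29] -> [-112, 100, 160, 24, -72, 108, -116] -> [112, -100, -160, -24, 72, -108, 116] -> [-160, -108, -100, -24, 72, 112, 116] -> [-160, -108]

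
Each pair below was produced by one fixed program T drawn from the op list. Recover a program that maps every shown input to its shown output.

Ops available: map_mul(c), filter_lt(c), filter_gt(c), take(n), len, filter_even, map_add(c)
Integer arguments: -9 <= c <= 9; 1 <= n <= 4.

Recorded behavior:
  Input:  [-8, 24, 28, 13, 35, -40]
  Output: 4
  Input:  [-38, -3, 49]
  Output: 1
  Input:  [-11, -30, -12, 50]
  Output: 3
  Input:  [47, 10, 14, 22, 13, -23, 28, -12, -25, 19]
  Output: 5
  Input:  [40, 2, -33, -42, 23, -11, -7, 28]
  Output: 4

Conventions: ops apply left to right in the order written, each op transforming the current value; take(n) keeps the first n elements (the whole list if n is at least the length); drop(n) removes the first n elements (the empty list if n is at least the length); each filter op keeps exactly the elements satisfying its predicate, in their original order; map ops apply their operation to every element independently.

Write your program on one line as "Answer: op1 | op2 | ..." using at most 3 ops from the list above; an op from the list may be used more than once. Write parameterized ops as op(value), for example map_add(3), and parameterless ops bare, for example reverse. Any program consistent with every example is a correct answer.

filter_even | len

Check, running the answer program on each example:
  [-8, 24, 28, 13, 35, -40] -> [-8, 24, 28, -40] -> 4
  [-38, -3, 49] -> [-38] -> 1
  [-11, -30, -12, 50] -> [-30, -12, 50] -> 3
  [47, 10, 14, 22, 13, -23, 28, -12, -25, 19] -> [10, 14, 22, 28, -12] -> 5
  [40, 2, -33, -42, 23, -11, -7, 28] -> [40, 2, -42, 28] -> 4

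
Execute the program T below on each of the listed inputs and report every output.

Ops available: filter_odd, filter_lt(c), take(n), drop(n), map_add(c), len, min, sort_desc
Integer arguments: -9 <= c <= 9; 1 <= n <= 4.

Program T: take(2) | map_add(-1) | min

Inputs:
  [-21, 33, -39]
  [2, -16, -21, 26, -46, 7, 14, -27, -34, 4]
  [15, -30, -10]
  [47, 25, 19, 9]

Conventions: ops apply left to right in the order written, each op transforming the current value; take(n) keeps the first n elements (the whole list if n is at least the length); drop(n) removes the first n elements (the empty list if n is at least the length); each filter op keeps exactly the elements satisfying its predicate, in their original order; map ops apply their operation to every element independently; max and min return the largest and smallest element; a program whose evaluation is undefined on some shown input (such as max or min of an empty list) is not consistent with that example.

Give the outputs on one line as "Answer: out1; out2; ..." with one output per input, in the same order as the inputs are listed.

-22; -17; -31; 24

Execution, op by op:
  [-21, 33, -39] -> [-21, 33] -> [-22, 32] -> -22
  [2, -16, -21, 26, -46, 7, 14, -27, -34, 4] -> [2, -16] -> [1, -17] -> -17
  [15, -30, -10] -> [15, -30] -> [14, -31] -> -31
  [47, 25, 19, 9] -> [47, 25] -> [46, 24] -> 24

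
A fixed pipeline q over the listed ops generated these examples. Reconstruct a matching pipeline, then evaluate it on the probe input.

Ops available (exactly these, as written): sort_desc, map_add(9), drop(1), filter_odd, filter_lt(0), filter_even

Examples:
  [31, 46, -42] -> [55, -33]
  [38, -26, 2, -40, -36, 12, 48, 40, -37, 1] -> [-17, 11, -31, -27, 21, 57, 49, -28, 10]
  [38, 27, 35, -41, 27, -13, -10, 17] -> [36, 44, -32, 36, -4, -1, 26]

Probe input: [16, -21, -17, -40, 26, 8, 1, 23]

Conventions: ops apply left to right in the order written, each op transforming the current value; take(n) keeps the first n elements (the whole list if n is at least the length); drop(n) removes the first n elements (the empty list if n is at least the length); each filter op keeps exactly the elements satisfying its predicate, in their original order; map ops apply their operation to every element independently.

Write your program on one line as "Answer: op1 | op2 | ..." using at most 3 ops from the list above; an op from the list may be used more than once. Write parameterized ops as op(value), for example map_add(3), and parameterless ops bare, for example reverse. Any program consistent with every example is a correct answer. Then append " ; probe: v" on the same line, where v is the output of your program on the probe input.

drop(1) | map_add(9) ; probe: [-12, -8, -31, 35, 17, 10, 32]

Check, running the answer program on each example:
  [31, 46, -42] -> [46, -42] -> [55, -33]
  [38, -26, 2, -40, -36, 12, 48, 40, -37, 1] -> [-26, 2, -40, -36, 12, 48, 40, -37, 1] -> [-17, 11, -31, -27, 21, 57, 49, -28, 10]
  [38, 27, 35, -41, 27, -13, -10, 17] -> [27, 35, -41, 27, -13, -10, 17] -> [36, 44, -32, 36, -4, -1, 26]
  probe: [16, -21, -17, -40, 26, 8, 1, 23] -> [-21, -17, -40, 26, 8, 1, 23] -> [-12, -8, -31, 35, 17, 10, 32]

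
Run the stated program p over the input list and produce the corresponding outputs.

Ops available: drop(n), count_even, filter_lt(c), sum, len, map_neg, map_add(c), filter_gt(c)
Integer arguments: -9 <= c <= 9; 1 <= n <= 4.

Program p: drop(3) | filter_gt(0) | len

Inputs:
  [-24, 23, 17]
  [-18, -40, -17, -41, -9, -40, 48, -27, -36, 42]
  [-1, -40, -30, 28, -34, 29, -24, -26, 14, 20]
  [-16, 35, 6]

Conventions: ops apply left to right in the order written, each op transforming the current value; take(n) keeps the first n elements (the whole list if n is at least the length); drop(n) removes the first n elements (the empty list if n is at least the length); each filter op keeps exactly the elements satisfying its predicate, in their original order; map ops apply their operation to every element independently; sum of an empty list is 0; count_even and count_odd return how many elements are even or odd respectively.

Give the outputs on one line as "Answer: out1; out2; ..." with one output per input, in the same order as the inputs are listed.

Execution, op by op:
  [-24, 23, 17] -> [] -> [] -> 0
  [-18, -40, -17, -41, -9, -40, 48, -27, -36, 42] -> [-41, -9, -40, 48, -27, -36, 42] -> [48, 42] -> 2
  [-1, -40, -30, 28, -34, 29, -24, -26, 14, 20] -> [28, -34, 29, -24, -26, 14, 20] -> [28, 29, 14, 20] -> 4
  [-16, 35, 6] -> [] -> [] -> 0

0; 2; 4; 0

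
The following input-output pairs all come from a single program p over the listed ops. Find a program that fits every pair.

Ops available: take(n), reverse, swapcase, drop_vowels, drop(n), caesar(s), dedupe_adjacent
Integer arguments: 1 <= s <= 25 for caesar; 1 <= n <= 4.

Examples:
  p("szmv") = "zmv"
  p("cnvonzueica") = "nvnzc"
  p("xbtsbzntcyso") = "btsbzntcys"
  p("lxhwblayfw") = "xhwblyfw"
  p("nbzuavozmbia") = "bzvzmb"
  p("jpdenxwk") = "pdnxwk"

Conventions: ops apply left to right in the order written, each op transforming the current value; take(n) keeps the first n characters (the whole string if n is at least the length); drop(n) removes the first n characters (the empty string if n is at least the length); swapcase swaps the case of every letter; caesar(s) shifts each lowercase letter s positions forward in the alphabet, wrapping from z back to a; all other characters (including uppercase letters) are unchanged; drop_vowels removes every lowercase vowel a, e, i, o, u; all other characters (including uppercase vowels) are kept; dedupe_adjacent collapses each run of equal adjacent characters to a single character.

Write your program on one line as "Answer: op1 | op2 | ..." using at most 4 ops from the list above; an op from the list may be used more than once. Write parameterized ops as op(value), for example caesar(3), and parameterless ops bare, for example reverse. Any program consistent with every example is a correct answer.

swapcase | drop(1) | swapcase | drop_vowels

Check, running the answer program on each example:
  "szmv" -> "SZMV" -> "ZMV" -> "zmv" -> "zmv"
  "cnvonzueica" -> "CNVONZUEICA" -> "NVONZUEICA" -> "nvonzueica" -> "nvnzc"
  "xbtsbzntcyso" -> "XBTSBZNTCYSO" -> "BTSBZNTCYSO" -> "btsbzntcyso" -> "btsbzntcys"
  "lxhwblayfw" -> "LXHWBLAYFW" -> "XHWBLAYFW" -> "xhwblayfw" -> "xhwblyfw"
  "nbzuavozmbia" -> "NBZUAVOZMBIA" -> "BZUAVOZMBIA" -> "bzuavozmbia" -> "bzvzmb"
  "jpdenxwk" -> "JPDENXWK" -> "PDENXWK" -> "pdenxwk" -> "pdnxwk"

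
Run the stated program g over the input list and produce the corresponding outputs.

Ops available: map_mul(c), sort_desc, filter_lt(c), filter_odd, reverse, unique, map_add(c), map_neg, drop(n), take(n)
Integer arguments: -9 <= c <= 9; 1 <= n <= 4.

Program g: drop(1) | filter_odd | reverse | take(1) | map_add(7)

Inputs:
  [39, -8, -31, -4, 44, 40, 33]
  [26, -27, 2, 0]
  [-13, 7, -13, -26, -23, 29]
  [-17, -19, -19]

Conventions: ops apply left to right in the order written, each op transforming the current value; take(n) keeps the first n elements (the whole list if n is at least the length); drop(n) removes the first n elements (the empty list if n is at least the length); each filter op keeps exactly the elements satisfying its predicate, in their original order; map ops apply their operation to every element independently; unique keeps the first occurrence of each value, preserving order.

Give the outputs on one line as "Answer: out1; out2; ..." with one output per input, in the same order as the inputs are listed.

[40]; [-20]; [36]; [-12]

Execution, op by op:
  [39, -8, -31, -4, 44, 40, 33] -> [-8, -31, -4, 44, 40, 33] -> [-31, 33] -> [33, -31] -> [33] -> [40]
  [26, -27, 2, 0] -> [-27, 2, 0] -> [-27] -> [-27] -> [-27] -> [-20]
  [-13, 7, -13, -26, -23, 29] -> [7, -13, -26, -23, 29] -> [7, -13, -23, 29] -> [29, -23, -13, 7] -> [29] -> [36]
  [-17, -19, -19] -> [-19, -19] -> [-19, -19] -> [-19, -19] -> [-19] -> [-12]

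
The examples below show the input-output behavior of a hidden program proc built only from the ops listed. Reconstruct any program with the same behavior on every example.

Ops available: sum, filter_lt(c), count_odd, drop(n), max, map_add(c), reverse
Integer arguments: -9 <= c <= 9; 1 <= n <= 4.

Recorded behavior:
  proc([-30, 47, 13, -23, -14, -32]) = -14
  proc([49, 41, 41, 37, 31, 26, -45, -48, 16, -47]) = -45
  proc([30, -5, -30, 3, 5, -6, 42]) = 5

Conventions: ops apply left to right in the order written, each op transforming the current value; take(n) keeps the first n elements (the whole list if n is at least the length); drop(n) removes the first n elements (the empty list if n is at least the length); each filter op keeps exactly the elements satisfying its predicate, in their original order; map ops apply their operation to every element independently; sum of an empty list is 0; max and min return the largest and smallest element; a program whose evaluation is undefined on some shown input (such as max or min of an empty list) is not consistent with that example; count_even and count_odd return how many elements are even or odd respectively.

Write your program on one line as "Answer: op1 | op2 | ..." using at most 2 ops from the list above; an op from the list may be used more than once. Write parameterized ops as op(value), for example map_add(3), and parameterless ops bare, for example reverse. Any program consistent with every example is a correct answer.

filter_lt(7) | max

Check, running the answer program on each example:
  [-30, 47, 13, -23, -14, -32] -> [-30, -23, -14, -32] -> -14
  [49, 41, 41, 37, 31, 26, -45, -48, 16, -47] -> [-45, -48, -47] -> -45
  [30, -5, -30, 3, 5, -6, 42] -> [-5, -30, 3, 5, -6] -> 5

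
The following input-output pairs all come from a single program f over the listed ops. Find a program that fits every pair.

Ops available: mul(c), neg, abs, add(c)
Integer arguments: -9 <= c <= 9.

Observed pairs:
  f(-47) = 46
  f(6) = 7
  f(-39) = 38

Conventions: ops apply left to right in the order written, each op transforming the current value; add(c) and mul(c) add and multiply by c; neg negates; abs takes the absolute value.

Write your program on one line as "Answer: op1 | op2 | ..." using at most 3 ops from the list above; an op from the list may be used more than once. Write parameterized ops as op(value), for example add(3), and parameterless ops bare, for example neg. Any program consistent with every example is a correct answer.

add(-3) | add(4) | abs

Check, running the answer program on each example:
  -47 -> -50 -> -46 -> 46
  6 -> 3 -> 7 -> 7
  -39 -> -42 -> -38 -> 38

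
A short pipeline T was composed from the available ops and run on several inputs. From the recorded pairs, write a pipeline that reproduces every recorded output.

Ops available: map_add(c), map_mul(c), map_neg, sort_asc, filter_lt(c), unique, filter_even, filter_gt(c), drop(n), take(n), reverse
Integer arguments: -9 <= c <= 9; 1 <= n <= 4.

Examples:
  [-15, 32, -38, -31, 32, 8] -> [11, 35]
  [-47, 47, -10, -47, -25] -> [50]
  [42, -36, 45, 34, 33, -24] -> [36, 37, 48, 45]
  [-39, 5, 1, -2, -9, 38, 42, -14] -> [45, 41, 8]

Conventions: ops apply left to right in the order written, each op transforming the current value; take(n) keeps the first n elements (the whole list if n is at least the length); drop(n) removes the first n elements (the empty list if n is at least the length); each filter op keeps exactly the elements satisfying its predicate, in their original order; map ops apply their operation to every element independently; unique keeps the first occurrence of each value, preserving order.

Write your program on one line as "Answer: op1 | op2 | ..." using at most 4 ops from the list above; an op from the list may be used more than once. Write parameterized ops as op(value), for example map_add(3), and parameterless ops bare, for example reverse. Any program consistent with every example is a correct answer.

unique | map_add(3) | filter_gt(4) | reverse

Check, running the answer program on each example:
  [-15, 32, -38, -31, 32, 8] -> [-15, 32, -38, -31, 8] -> [-12, 35, -35, -28, 11] -> [35, 11] -> [11, 35]
  [-47, 47, -10, -47, -25] -> [-47, 47, -10, -25] -> [-44, 50, -7, -22] -> [50] -> [50]
  [42, -36, 45, 34, 33, -24] -> [42, -36, 45, 34, 33, -24] -> [45, -33, 48, 37, 36, -21] -> [45, 48, 37, 36] -> [36, 37, 48, 45]
  [-39, 5, 1, -2, -9, 38, 42, -14] -> [-39, 5, 1, -2, -9, 38, 42, -14] -> [-36, 8, 4, 1, -6, 41, 45, -11] -> [8, 41, 45] -> [45, 41, 8]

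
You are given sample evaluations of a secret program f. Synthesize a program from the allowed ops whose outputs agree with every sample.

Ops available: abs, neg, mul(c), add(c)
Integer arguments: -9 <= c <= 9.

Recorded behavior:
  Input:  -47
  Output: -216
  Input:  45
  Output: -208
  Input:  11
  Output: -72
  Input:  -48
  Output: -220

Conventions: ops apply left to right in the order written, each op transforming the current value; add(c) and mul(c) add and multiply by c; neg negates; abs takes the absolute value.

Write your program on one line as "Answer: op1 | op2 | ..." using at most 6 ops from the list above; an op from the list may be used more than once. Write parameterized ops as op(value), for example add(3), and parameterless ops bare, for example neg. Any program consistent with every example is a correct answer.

neg | abs | add(7) | neg | mul(4)

Check, running the answer program on each example:
  -47 -> 47 -> 47 -> 54 -> -54 -> -216
  45 -> -45 -> 45 -> 52 -> -52 -> -208
  11 -> -11 -> 11 -> 18 -> -18 -> -72
  -48 -> 48 -> 48 -> 55 -> -55 -> -220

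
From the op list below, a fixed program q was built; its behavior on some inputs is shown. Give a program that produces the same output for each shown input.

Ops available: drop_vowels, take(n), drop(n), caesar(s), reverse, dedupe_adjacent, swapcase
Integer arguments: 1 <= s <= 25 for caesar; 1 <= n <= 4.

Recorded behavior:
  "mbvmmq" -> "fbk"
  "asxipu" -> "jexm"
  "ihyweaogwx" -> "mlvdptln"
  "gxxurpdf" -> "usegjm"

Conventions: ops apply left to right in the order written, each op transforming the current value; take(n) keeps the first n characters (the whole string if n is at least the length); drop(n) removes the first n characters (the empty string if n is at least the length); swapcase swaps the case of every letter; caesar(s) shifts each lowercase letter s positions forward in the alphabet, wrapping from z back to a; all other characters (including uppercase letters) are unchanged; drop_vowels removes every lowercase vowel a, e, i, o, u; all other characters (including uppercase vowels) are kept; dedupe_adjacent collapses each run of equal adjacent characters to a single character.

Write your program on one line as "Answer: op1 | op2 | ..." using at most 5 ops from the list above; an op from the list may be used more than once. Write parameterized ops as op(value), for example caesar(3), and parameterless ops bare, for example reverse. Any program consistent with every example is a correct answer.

drop(2) | caesar(15) | reverse | dedupe_adjacent

Check, running the answer program on each example:
  "mbvmmq" -> "vmmq" -> "kbbf" -> "fbbk" -> "fbk"
  "asxipu" -> "xipu" -> "mxej" -> "jexm" -> "jexm"
  "ihyweaogwx" -> "yweaogwx" -> "nltpdvlm" -> "mlvdptln" -> "mlvdptln"
  "gxxurpdf" -> "xurpdf" -> "mjgesu" -> "usegjm" -> "usegjm"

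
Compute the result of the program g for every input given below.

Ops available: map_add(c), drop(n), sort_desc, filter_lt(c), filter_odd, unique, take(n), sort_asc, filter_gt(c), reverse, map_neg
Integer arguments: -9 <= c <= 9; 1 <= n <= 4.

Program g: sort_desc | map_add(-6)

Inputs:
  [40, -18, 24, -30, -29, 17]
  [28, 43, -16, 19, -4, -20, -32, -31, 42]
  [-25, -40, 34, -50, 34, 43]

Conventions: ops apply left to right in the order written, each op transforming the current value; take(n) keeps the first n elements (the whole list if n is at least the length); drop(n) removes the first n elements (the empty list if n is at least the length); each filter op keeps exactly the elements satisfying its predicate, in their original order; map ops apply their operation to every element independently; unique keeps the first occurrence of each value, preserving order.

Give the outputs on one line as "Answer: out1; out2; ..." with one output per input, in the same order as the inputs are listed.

[34, 18, 11, -24, -35, -36]; [37, 36, 22, 13, -10, -22, -26, -37, -38]; [37, 28, 28, -31, -46, -56]

Execution, op by op:
  [40, -18, 24, -30, -29, 17] -> [40, 24, 17, -18, -29, -30] -> [34, 18, 11, -24, -35, -36]
  [28, 43, -16, 19, -4, -20, -32, -31, 42] -> [43, 42, 28, 19, -4, -16, -20, -31, -32] -> [37, 36, 22, 13, -10, -22, -26, -37, -38]
  [-25, -40, 34, -50, 34, 43] -> [43, 34, 34, -25, -40, -50] -> [37, 28, 28, -31, -46, -56]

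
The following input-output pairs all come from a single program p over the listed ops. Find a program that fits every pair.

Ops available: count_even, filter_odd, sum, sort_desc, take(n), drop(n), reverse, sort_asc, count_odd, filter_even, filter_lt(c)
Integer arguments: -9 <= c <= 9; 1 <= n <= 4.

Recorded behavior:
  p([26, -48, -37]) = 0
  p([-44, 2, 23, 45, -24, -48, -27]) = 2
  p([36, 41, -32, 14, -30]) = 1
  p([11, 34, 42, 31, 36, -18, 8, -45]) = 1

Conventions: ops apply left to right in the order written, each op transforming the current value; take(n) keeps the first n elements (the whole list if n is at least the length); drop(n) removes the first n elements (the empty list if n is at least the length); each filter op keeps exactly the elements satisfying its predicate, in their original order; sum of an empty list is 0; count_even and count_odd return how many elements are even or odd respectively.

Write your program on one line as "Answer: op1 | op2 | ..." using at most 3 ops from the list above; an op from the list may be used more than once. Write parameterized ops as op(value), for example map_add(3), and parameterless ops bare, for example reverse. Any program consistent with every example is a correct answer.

drop(4) | filter_lt(7) | count_even

Check, running the answer program on each example:
  [26, -48, -37] -> [] -> [] -> 0
  [-44, 2, 23, 45, -24, -48, -27] -> [-24, -48, -27] -> [-24, -48, -27] -> 2
  [36, 41, -32, 14, -30] -> [-30] -> [-30] -> 1
  [11, 34, 42, 31, 36, -18, 8, -45] -> [36, -18, 8, -45] -> [-18, -45] -> 1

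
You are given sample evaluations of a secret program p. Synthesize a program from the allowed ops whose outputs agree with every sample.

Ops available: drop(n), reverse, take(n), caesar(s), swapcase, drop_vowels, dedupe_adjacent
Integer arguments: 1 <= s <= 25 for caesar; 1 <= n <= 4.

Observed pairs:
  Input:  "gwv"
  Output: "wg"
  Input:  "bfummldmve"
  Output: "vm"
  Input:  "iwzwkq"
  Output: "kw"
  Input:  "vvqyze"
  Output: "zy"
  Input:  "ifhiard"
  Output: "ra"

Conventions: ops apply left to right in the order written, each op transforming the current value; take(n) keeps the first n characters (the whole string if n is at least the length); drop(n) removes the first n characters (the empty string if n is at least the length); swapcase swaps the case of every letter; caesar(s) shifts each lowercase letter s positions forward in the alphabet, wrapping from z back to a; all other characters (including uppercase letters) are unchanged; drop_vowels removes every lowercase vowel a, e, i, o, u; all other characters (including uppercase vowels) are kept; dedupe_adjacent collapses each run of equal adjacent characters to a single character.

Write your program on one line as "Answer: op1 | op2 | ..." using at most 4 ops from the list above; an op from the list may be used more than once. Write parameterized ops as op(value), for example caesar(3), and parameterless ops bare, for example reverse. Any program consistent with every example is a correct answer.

reverse | dedupe_adjacent | drop(1) | take(2)

Check, running the answer program on each example:
  "gwv" -> "vwg" -> "vwg" -> "wg" -> "wg"
  "bfummldmve" -> "evmdlmmufb" -> "evmdlmufb" -> "vmdlmufb" -> "vm"
  "iwzwkq" -> "qkwzwi" -> "qkwzwi" -> "kwzwi" -> "kw"
  "vvqyze" -> "ezyqvv" -> "ezyqv" -> "zyqv" -> "zy"
  "ifhiard" -> "draihfi" -> "draihfi" -> "raihfi" -> "ra"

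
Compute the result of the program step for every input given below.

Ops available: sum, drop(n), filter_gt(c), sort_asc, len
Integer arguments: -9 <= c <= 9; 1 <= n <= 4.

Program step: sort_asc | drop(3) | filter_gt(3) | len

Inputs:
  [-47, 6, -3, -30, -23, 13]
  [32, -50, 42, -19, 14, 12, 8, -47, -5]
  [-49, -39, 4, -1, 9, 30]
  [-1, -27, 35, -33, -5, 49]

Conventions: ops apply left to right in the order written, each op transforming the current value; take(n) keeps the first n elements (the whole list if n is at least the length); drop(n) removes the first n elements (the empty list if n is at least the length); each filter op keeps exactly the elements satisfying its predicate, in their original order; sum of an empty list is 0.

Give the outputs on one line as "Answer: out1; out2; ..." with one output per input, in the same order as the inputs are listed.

2; 5; 3; 2

Execution, op by op:
  [-47, 6, -3, -30, -23, 13] -> [-47, -30, -23, -3, 6, 13] -> [-3, 6, 13] -> [6, 13] -> 2
  [32, -50, 42, -19, 14, 12, 8, -47, -5] -> [-50, -47, -19, -5, 8, 12, 14, 32, 42] -> [-5, 8, 12, 14, 32, 42] -> [8, 12, 14, 32, 42] -> 5
  [-49, -39, 4, -1, 9, 30] -> [-49, -39, -1, 4, 9, 30] -> [4, 9, 30] -> [4, 9, 30] -> 3
  [-1, -27, 35, -33, -5, 49] -> [-33, -27, -5, -1, 35, 49] -> [-1, 35, 49] -> [35, 49] -> 2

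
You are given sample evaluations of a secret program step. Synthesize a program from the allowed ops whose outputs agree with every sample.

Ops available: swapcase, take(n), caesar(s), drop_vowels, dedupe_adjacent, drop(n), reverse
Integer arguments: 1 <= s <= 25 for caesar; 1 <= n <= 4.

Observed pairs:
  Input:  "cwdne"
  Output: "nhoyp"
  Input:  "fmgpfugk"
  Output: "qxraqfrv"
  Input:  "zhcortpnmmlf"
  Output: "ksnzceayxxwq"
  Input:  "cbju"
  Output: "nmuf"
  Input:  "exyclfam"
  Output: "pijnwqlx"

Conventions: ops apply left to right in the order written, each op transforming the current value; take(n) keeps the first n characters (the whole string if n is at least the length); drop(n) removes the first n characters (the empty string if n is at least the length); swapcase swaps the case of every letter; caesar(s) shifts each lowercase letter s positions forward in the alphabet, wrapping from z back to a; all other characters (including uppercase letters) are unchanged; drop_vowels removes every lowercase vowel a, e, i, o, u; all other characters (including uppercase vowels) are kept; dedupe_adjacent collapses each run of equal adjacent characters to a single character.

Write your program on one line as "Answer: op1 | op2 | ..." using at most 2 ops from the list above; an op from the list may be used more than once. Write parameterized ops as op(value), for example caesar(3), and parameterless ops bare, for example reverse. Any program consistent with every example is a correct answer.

caesar(25) | caesar(12)

Check, running the answer program on each example:
  "cwdne" -> "bvcmd" -> "nhoyp"
  "fmgpfugk" -> "elfoetfj" -> "qxraqfrv"
  "zhcortpnmmlf" -> "ygbnqsomllke" -> "ksnzceayxxwq"
  "cbju" -> "bait" -> "nmuf"
  "exyclfam" -> "dwxbkezl" -> "pijnwqlx"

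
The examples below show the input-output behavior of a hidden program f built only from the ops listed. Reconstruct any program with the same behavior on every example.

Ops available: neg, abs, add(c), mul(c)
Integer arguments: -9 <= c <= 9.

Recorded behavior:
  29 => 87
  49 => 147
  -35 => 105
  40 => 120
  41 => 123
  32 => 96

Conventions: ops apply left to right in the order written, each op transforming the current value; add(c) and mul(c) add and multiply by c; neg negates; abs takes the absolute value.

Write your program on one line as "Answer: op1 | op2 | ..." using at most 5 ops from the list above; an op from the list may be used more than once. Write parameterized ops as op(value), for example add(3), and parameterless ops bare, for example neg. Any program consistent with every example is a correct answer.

neg | mul(3) | neg | abs

Check, running the answer program on each example:
  29 -> -29 -> -87 -> 87 -> 87
  49 -> -49 -> -147 -> 147 -> 147
  -35 -> 35 -> 105 -> -105 -> 105
  40 -> -40 -> -120 -> 120 -> 120
  41 -> -41 -> -123 -> 123 -> 123
  32 -> -32 -> -96 -> 96 -> 96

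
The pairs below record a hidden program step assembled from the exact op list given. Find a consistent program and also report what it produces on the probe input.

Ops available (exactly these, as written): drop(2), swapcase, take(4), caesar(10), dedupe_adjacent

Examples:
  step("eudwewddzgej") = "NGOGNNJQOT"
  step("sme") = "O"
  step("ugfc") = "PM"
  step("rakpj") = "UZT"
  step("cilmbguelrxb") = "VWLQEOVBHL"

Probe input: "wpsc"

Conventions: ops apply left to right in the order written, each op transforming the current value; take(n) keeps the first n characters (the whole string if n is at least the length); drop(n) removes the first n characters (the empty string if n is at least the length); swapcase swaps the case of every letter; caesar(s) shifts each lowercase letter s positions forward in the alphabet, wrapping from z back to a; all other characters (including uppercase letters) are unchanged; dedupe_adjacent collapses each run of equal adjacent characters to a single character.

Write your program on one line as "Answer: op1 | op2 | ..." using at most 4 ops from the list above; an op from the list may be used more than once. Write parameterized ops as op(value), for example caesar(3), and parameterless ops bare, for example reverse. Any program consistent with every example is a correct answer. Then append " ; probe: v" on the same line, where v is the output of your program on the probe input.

caesar(10) | swapcase | drop(2) ; probe: "CM"

Check, running the answer program on each example:
  "eudwewddzgej" -> "oengognnjqot" -> "OENGOGNNJQOT" -> "NGOGNNJQOT"
  "sme" -> "cwo" -> "CWO" -> "O"
  "ugfc" -> "eqpm" -> "EQPM" -> "PM"
  "rakpj" -> "bkuzt" -> "BKUZT" -> "UZT"
  "cilmbguelrxb" -> "msvwlqeovbhl" -> "MSVWLQEOVBHL" -> "VWLQEOVBHL"
  probe: "wpsc" -> "gzcm" -> "GZCM" -> "CM"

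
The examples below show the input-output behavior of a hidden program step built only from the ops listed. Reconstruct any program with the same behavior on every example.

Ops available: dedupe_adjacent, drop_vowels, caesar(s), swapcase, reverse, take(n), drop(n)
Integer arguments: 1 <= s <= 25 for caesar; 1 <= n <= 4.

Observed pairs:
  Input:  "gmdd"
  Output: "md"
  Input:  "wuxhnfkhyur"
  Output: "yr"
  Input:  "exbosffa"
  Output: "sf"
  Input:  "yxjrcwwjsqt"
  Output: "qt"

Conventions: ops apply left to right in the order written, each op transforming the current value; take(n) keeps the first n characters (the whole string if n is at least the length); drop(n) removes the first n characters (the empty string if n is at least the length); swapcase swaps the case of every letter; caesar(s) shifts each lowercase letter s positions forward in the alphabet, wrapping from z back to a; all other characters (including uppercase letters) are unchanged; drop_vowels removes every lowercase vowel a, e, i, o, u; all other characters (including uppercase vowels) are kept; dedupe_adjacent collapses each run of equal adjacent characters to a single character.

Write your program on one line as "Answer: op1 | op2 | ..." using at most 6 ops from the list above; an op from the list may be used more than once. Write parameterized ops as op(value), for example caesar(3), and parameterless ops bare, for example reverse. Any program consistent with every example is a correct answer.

dedupe_adjacent | drop_vowels | reverse | take(2) | reverse

Check, running the answer program on each example:
  "gmdd" -> "gmd" -> "gmd" -> "dmg" -> "dm" -> "md"
  "wuxhnfkhyur" -> "wuxhnfkhyur" -> "wxhnfkhyr" -> "ryhkfnhxw" -> "ry" -> "yr"
  "exbosffa" -> "exbosfa" -> "xbsf" -> "fsbx" -> "fs" -> "sf"
  "yxjrcwwjsqt" -> "yxjrcwjsqt" -> "yxjrcwjsqt" -> "tqsjwcrjxy" -> "tq" -> "qt"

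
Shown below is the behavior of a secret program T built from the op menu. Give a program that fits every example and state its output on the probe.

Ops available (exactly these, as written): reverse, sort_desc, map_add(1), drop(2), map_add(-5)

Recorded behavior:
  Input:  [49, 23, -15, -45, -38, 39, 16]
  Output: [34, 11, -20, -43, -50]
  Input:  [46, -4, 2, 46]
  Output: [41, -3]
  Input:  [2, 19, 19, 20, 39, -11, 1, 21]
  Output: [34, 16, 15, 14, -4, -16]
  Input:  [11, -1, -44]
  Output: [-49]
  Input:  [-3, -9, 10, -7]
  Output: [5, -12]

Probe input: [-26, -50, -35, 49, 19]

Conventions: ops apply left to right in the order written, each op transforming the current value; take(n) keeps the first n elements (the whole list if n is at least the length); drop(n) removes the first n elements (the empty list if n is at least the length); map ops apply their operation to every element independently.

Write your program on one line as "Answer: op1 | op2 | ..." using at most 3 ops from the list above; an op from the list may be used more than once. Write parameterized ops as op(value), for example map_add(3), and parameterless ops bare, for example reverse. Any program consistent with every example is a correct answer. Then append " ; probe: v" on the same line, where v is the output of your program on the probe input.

drop(2) | sort_desc | map_add(-5) ; probe: [44, 14, -40]

Check, running the answer program on each example:
  [49, 23, -15, -45, -38, 39, 16] -> [-15, -45, -38, 39, 16] -> [39, 16, -15, -38, -45] -> [34, 11, -20, -43, -50]
  [46, -4, 2, 46] -> [2, 46] -> [46, 2] -> [41, -3]
  [2, 19, 19, 20, 39, -11, 1, 21] -> [19, 20, 39, -11, 1, 21] -> [39, 21, 20, 19, 1, -11] -> [34, 16, 15, 14, -4, -16]
  [11, -1, -44] -> [-44] -> [-44] -> [-49]
  [-3, -9, 10, -7] -> [10, -7] -> [10, -7] -> [5, -12]
  probe: [-26, -50, -35, 49, 19] -> [-35, 49, 19] -> [49, 19, -35] -> [44, 14, -40]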